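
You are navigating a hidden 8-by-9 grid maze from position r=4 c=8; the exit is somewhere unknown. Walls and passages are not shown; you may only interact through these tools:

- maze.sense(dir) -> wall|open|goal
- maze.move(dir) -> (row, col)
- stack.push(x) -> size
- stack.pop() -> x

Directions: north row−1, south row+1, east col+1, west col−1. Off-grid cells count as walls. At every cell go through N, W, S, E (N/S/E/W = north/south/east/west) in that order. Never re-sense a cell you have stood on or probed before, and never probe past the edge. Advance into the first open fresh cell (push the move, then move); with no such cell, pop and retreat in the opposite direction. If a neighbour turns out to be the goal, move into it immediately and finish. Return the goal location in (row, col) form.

>> sense(dir='north')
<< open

>> push(x='north')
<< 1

>> move(dir='north')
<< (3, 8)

>> sense(dir='north')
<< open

>> push(x='north')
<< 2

>> move(dir='north')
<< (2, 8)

>> sense(dir='north')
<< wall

>> sense(dir='west')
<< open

>> push(x='west')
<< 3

>> move(dir='west')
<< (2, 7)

>> sense(dir='north')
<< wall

>> sense(dir='west')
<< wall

>> sense(dir='south')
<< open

>> push(x='south')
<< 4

>> move(dir='south')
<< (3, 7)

>> sense(dir='west')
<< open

>> push(x='west')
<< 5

>> move(dir='west')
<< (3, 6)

>> sense(dir='west')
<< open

>> push(x='west')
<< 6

>> move(dir='west')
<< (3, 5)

>> sense(dir='north')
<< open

>> push(x='north')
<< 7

>> move(dir='north')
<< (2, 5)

>> sense(dir='north')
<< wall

>> sense(dir='west')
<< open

>> push(x='west')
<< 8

>> move(dir='west')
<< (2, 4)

>> sense(dir='north')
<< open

>> push(x='north')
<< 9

>> move(dir='north')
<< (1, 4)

>> sense(dir='north')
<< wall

>> sense(dir='west')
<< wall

>> pop()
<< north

>> move(dir='south')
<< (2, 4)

>> sense(dir='west')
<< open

>> push(x='west')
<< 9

>> move(dir='west')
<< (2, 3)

>> sense(dir='west')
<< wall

>> sense(dir='south')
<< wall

>> pop()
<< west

>> move(dir='east')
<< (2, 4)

>> sense(dir='south')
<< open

>> push(x='south')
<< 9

>> move(dir='south')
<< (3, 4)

>> sense(dir='south')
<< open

>> push(x='south')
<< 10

>> move(dir='south')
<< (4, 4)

>> sense(dir='west')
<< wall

>> sense(dir='south')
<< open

>> push(x='south')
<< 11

>> move(dir='south')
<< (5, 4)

>> sense(dir='west')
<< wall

>> sense(dir='south')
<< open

>> push(x='south')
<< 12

>> move(dir='south')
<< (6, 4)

>> sense(dir='west')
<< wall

>> sense(dir='south')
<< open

>> push(x='south')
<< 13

>> move(dir='south')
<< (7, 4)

>> sense(dir='west')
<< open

>> push(x='west')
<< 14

>> move(dir='west')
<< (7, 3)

>> sense(dir='west')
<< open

>> push(x='west')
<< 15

>> move(dir='west')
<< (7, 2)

>> sense(dir='north')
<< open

>> push(x='north')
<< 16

>> move(dir='north')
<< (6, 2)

>> sense(dir='north')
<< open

>> push(x='north')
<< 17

>> move(dir='north')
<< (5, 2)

>> sense(dir='north')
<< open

>> push(x='north')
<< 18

>> move(dir='north')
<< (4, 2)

>> sense(dir='north')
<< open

>> push(x='north')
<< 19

>> move(dir='north')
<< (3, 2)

>> sense(dir='west')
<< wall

>> pop()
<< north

>> move(dir='south')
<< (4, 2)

>> sense(dir='west')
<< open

>> push(x='west')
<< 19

>> move(dir='west')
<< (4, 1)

>> sense(dir='west')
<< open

>> push(x='west')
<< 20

>> move(dir='west')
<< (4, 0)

>> sense(dir='north')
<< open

>> push(x='north')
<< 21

>> move(dir='north')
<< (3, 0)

>> sense(dir='north')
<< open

>> push(x='north')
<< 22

>> move(dir='north')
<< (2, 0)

>> sense(dir='north')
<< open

>> push(x='north')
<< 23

>> move(dir='north')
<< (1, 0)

>> sense(dir='north')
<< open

>> push(x='north')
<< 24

>> move(dir='north')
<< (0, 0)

>> sense(dir='east')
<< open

>> push(x='east')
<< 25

>> move(dir='east')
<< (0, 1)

>> sense(dir='south')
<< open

>> push(x='south')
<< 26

>> move(dir='south')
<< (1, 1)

>> sense(dir='south')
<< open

>> push(x='south')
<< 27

>> move(dir='south')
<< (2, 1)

>> pop()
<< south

>> move(dir='north')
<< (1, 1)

>> sense(dir='east')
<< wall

>> pop()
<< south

>> move(dir='north')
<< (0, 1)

>> sense(dir='east')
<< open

>> push(x='east')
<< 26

>> move(dir='east')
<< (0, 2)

>> sense(dir='east')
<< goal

>> move(dir='east')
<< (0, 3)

Answer: (0, 3)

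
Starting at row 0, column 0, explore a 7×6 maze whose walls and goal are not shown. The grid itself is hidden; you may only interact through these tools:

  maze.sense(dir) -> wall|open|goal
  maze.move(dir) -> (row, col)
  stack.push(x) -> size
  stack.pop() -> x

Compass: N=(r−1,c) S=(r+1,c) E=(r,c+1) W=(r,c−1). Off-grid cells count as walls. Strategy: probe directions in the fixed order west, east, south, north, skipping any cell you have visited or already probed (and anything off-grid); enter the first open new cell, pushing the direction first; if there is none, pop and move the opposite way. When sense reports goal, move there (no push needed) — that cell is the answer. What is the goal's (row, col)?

$ maze.sense east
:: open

$ stack.push east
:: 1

$ maze.move east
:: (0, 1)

$ maze.sense east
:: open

$ stack.push east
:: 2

$ maze.move east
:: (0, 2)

$ maze.sense east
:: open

$ stack.push east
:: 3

$ maze.move east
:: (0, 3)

$ maze.sense east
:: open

$ stack.push east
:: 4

$ maze.move east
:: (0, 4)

$ maze.sense east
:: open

$ stack.push east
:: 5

$ maze.move east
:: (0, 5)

$ maze.sense south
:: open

$ stack.push south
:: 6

$ maze.move south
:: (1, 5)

$ maze.sense west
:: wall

$ maze.sense south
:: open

$ stack.push south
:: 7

$ maze.move south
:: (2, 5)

$ maze.sense west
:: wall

$ maze.sense south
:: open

$ stack.push south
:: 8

$ maze.move south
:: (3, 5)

$ maze.sense west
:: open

$ stack.push west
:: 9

$ maze.move west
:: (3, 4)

$ maze.sense west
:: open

$ stack.push west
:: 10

$ maze.move west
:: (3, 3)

$ maze.sense west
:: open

$ stack.push west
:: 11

$ maze.move west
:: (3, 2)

$ maze.sense west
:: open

$ stack.push west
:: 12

$ maze.move west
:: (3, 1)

$ maze.sense west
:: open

$ stack.push west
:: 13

$ maze.move west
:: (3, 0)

$ maze.sense south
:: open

$ stack.push south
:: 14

$ maze.move south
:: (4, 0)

$ maze.sense east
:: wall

$ maze.sense south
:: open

$ stack.push south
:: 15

$ maze.move south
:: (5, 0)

$ maze.sense east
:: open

$ stack.push east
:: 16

$ maze.move east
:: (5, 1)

$ maze.sense east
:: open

$ stack.push east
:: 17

$ maze.move east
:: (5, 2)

$ maze.sense east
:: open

$ stack.push east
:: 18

$ maze.move east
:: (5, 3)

$ maze.sense east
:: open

$ stack.push east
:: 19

$ maze.move east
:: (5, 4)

$ maze.sense east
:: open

$ stack.push east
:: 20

$ maze.move east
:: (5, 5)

$ maze.sense south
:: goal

$ maze.move south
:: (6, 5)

Answer: (6, 5)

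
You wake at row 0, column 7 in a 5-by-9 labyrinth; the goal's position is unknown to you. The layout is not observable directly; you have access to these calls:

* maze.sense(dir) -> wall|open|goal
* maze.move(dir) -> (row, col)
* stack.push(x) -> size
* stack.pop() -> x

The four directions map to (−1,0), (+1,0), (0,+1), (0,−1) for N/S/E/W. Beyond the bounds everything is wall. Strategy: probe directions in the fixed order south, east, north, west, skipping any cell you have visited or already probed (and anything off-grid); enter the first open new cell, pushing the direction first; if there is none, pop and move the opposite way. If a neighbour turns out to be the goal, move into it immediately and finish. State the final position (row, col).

→ sense(dir='south')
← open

→ push(x='south')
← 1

→ move(dir='south')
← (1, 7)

→ sense(dir='south')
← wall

→ sense(dir='east')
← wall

→ sense(dir='west')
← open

→ push(x='west')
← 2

→ move(dir='west')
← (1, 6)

→ sense(dir='south')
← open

→ push(x='south')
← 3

→ move(dir='south')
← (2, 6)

→ sense(dir='south')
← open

→ push(x='south')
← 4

→ move(dir='south')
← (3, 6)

→ sense(dir='south')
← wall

→ sense(dir='east')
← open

→ push(x='east')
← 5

→ move(dir='east')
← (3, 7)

→ sense(dir='south')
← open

→ push(x='south')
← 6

→ move(dir='south')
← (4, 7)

→ sense(dir='east')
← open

→ push(x='east')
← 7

→ move(dir='east')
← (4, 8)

→ sense(dir='north')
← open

→ push(x='north')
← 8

→ move(dir='north')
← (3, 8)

→ sense(dir='north')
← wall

→ pop()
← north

→ move(dir='south')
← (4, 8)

→ pop()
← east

→ move(dir='west')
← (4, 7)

→ pop()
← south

→ move(dir='north')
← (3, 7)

→ pop()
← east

→ move(dir='west')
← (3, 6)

→ sense(dir='west')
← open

→ push(x='west')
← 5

→ move(dir='west')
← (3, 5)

→ sense(dir='south')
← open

→ push(x='south')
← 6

→ move(dir='south')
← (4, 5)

→ sense(dir='west')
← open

→ push(x='west')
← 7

→ move(dir='west')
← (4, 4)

→ sense(dir='north')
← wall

→ sense(dir='west')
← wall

→ pop()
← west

→ move(dir='east')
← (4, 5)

→ pop()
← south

→ move(dir='north')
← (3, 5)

→ sense(dir='north')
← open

→ push(x='north')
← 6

→ move(dir='north')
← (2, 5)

→ sense(dir='north')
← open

→ push(x='north')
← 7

→ move(dir='north')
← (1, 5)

→ sense(dir='north')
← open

→ push(x='north')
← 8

→ move(dir='north')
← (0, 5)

→ sense(dir='east')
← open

→ push(x='east')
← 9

→ move(dir='east')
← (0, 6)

→ pop()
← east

→ move(dir='west')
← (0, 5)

→ sense(dir='west')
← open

→ push(x='west')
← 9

→ move(dir='west')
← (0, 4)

→ sense(dir='south')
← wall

→ sense(dir='west')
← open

→ push(x='west')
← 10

→ move(dir='west')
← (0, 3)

→ sense(dir='south')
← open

→ push(x='south')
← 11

→ move(dir='south')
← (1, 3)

→ sense(dir='south')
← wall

→ sense(dir='west')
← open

→ push(x='west')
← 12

→ move(dir='west')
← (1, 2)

→ sense(dir='south')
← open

→ push(x='south')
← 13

→ move(dir='south')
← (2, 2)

→ sense(dir='south')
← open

→ push(x='south')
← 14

→ move(dir='south')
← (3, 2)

→ sense(dir='south')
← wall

→ sense(dir='east')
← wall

→ sense(dir='west')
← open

→ push(x='west')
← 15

→ move(dir='west')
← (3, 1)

→ sense(dir='south')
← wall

→ sense(dir='north')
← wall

→ sense(dir='west')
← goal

→ move(dir='west')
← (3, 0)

Answer: (3, 0)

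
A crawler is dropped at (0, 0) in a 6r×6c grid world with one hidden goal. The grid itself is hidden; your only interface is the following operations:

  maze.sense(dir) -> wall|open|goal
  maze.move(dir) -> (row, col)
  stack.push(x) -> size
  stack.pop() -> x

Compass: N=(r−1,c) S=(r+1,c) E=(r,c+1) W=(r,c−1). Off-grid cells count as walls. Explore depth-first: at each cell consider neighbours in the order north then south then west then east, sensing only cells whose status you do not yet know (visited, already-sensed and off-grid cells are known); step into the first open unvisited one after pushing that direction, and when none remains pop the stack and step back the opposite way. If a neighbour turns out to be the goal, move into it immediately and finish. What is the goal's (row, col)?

~$ maze.sense south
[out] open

~$ stack.push south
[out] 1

~$ maze.move south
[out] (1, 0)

~$ maze.sense south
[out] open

~$ stack.push south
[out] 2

~$ maze.move south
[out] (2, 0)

~$ maze.sense south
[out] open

~$ stack.push south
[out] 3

~$ maze.move south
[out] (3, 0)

~$ maze.sense south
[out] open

~$ stack.push south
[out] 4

~$ maze.move south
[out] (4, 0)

~$ maze.sense south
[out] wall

~$ maze.sense east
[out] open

~$ stack.push east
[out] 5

~$ maze.move east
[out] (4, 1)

~$ maze.sense north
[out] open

~$ stack.push north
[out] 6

~$ maze.move north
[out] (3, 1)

~$ maze.sense north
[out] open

~$ stack.push north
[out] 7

~$ maze.move north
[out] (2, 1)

~$ maze.sense north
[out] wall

~$ maze.sense east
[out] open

~$ stack.push east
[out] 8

~$ maze.move east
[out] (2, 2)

~$ maze.sense north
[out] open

~$ stack.push north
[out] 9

~$ maze.move north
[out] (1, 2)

~$ maze.sense north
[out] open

~$ stack.push north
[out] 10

~$ maze.move north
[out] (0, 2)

~$ maze.sense west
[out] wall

~$ maze.sense east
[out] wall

~$ stack.pop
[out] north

~$ maze.move south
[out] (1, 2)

~$ maze.sense east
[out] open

~$ stack.push east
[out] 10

~$ maze.move east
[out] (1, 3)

~$ maze.sense south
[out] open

~$ stack.push south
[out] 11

~$ maze.move south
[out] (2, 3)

~$ maze.sense south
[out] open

~$ stack.push south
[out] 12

~$ maze.move south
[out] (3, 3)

~$ maze.sense south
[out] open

~$ stack.push south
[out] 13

~$ maze.move south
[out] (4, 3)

~$ maze.sense south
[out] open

~$ stack.push south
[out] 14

~$ maze.move south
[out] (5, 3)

~$ maze.sense west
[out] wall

~$ maze.sense east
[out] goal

~$ maze.move east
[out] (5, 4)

Answer: (5, 4)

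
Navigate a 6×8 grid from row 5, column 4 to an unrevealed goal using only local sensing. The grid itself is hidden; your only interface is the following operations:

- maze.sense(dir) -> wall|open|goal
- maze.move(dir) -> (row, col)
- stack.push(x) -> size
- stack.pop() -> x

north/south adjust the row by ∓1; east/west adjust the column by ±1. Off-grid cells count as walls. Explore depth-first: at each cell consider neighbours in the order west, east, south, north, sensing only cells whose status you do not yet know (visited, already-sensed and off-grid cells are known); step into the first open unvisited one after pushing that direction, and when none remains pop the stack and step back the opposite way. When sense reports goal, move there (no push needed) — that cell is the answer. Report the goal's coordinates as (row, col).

// maze.sense(dir: west) ~> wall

// maze.sense(dir: east) ~> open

// stack.push(x: east) ~> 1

// maze.move(dir: east) ~> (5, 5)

// maze.sense(dir: east) ~> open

// stack.push(x: east) ~> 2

// maze.move(dir: east) ~> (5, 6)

// maze.sense(dir: east) ~> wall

// maze.sense(dir: north) ~> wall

// stack.pop() ~> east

// maze.move(dir: west) ~> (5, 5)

// maze.sense(dir: north) ~> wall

// stack.pop() ~> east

// maze.move(dir: west) ~> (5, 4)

// maze.sense(dir: north) ~> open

// stack.push(x: north) ~> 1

// maze.move(dir: north) ~> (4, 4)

// maze.sense(dir: west) ~> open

// stack.push(x: west) ~> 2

// maze.move(dir: west) ~> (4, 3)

// maze.sense(dir: west) ~> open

// stack.push(x: west) ~> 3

// maze.move(dir: west) ~> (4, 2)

// maze.sense(dir: west) ~> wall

// maze.sense(dir: south) ~> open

// stack.push(x: south) ~> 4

// maze.move(dir: south) ~> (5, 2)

// maze.sense(dir: west) ~> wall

// stack.pop() ~> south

// maze.move(dir: north) ~> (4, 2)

// maze.sense(dir: north) ~> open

// stack.push(x: north) ~> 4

// maze.move(dir: north) ~> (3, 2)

// maze.sense(dir: west) ~> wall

// maze.sense(dir: east) ~> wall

// maze.sense(dir: north) ~> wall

// stack.pop() ~> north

// maze.move(dir: south) ~> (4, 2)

// stack.pop() ~> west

// maze.move(dir: east) ~> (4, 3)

// stack.pop() ~> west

// maze.move(dir: east) ~> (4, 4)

// maze.sense(dir: north) ~> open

// stack.push(x: north) ~> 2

// maze.move(dir: north) ~> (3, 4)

// maze.sense(dir: east) ~> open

// stack.push(x: east) ~> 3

// maze.move(dir: east) ~> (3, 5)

// maze.sense(dir: east) ~> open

// stack.push(x: east) ~> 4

// maze.move(dir: east) ~> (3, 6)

// maze.sense(dir: east) ~> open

// stack.push(x: east) ~> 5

// maze.move(dir: east) ~> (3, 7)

// maze.sense(dir: south) ~> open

// stack.push(x: south) ~> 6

// maze.move(dir: south) ~> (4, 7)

// stack.pop() ~> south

// maze.move(dir: north) ~> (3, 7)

// maze.sense(dir: north) ~> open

// stack.push(x: north) ~> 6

// maze.move(dir: north) ~> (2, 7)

// maze.sense(dir: west) ~> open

// stack.push(x: west) ~> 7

// maze.move(dir: west) ~> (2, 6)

// maze.sense(dir: west) ~> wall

// maze.sense(dir: north) ~> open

// stack.push(x: north) ~> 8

// maze.move(dir: north) ~> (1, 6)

// maze.sense(dir: west) ~> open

// stack.push(x: west) ~> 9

// maze.move(dir: west) ~> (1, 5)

// maze.sense(dir: west) ~> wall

// maze.sense(dir: north) ~> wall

// stack.pop() ~> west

// maze.move(dir: east) ~> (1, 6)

// maze.sense(dir: east) ~> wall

// maze.sense(dir: north) ~> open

// stack.push(x: north) ~> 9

// maze.move(dir: north) ~> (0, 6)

// maze.sense(dir: east) ~> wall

// stack.pop() ~> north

// maze.move(dir: south) ~> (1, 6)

// stack.pop() ~> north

// maze.move(dir: south) ~> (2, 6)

// stack.pop() ~> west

// maze.move(dir: east) ~> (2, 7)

// stack.pop() ~> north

// maze.move(dir: south) ~> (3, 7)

// stack.pop() ~> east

// maze.move(dir: west) ~> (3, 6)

// stack.pop() ~> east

// maze.move(dir: west) ~> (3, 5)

// stack.pop() ~> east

// maze.move(dir: west) ~> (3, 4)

// maze.sense(dir: north) ~> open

// stack.push(x: north) ~> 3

// maze.move(dir: north) ~> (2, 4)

// maze.sense(dir: west) ~> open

// stack.push(x: west) ~> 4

// maze.move(dir: west) ~> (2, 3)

// maze.sense(dir: north) ~> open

// stack.push(x: north) ~> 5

// maze.move(dir: north) ~> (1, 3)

// maze.sense(dir: west) ~> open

// stack.push(x: west) ~> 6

// maze.move(dir: west) ~> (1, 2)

// maze.sense(dir: west) ~> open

// stack.push(x: west) ~> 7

// maze.move(dir: west) ~> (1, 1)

// maze.sense(dir: west) ~> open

// stack.push(x: west) ~> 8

// maze.move(dir: west) ~> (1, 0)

// maze.sense(dir: south) ~> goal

// maze.move(dir: south) ~> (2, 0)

Answer: (2, 0)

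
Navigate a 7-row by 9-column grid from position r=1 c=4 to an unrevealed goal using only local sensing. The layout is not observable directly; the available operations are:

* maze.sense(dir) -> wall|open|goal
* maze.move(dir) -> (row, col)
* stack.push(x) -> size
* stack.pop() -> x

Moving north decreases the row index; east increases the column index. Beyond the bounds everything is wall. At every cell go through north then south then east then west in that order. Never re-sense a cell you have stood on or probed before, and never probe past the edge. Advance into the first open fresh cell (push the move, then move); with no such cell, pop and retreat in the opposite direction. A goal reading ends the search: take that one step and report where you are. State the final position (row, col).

// 1. maze.sense(dir→north) => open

// 2. stack.push(x→north) => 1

// 3. maze.move(dir→north) => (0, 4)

// 4. maze.sense(dir→east) => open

// 5. stack.push(x→east) => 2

// 6. maze.move(dir→east) => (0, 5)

// 7. maze.sense(dir→south) => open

// 8. stack.push(x→south) => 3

// 9. maze.move(dir→south) => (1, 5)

// 10. maze.sense(dir→south) => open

// 11. stack.push(x→south) => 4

// 12. maze.move(dir→south) => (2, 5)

// 13. maze.sense(dir→south) => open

// 14. stack.push(x→south) => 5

// 15. maze.move(dir→south) => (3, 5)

// 16. maze.sense(dir→south) => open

// 17. stack.push(x→south) => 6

// 18. maze.move(dir→south) => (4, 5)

// 19. maze.sense(dir→south) => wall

// 20. maze.sense(dir→east) => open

// 21. stack.push(x→east) => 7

// 22. maze.move(dir→east) => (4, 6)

// 23. maze.sense(dir→north) => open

// 24. stack.push(x→north) => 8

// 25. maze.move(dir→north) => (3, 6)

// 26. maze.sense(dir→north) => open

// 27. stack.push(x→north) => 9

// 28. maze.move(dir→north) => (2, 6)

// 29. maze.sense(dir→north) => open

// 30. stack.push(x→north) => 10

// 31. maze.move(dir→north) => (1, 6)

// 32. maze.sense(dir→north) => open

// 33. stack.push(x→north) => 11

// 34. maze.move(dir→north) => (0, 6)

// 35. maze.sense(dir→east) => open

// 36. stack.push(x→east) => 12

// 37. maze.move(dir→east) => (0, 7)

// 38. maze.sense(dir→south) => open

// 39. stack.push(x→south) => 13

// 40. maze.move(dir→south) => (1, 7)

// 41. maze.sense(dir→south) => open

// 42. stack.push(x→south) => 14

// 43. maze.move(dir→south) => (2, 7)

// 44. maze.sense(dir→south) => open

// 45. stack.push(x→south) => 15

// 46. maze.move(dir→south) => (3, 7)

// 47. maze.sense(dir→south) => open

// 48. stack.push(x→south) => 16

// 49. maze.move(dir→south) => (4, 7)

// 50. maze.sense(dir→south) => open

// 51. stack.push(x→south) => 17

// 52. maze.move(dir→south) => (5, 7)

// 53. maze.sense(dir→south) => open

// 54. stack.push(x→south) => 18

// 55. maze.move(dir→south) => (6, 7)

// 56. maze.sense(dir→east) => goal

// 57. maze.move(dir→east) => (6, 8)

Answer: (6, 8)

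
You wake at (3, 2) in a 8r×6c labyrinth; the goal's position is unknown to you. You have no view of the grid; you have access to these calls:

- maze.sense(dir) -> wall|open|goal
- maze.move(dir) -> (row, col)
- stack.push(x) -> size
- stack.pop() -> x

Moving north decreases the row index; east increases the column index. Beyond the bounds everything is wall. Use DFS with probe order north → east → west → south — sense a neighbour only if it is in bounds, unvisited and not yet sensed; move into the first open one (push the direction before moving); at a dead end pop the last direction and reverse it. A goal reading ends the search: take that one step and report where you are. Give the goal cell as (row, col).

~$ sense north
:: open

~$ push north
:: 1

~$ move north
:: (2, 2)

~$ sense north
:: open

~$ push north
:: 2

~$ move north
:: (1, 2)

~$ sense north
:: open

~$ push north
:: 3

~$ move north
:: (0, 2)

~$ sense east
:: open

~$ push east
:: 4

~$ move east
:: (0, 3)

~$ sense east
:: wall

~$ sense south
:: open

~$ push south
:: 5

~$ move south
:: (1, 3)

~$ sense east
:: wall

~$ sense south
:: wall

~$ pop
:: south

~$ move north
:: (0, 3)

~$ pop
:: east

~$ move west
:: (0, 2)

~$ sense west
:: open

~$ push west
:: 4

~$ move west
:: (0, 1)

~$ sense west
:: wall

~$ sense south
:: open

~$ push south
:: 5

~$ move south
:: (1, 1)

~$ sense west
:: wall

~$ sense south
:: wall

~$ pop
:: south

~$ move north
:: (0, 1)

~$ pop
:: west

~$ move east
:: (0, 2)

~$ pop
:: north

~$ move south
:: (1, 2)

~$ pop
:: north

~$ move south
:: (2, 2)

~$ pop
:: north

~$ move south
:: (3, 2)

~$ sense east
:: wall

~$ sense west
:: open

~$ push west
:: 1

~$ move west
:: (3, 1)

~$ sense west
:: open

~$ push west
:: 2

~$ move west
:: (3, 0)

~$ sense north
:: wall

~$ sense south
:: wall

~$ pop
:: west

~$ move east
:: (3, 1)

~$ sense south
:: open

~$ push south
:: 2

~$ move south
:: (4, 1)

~$ sense east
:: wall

~$ sense south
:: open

~$ push south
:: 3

~$ move south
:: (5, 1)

~$ sense east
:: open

~$ push east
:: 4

~$ move east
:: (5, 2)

~$ sense east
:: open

~$ push east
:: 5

~$ move east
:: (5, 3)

~$ sense north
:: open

~$ push north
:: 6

~$ move north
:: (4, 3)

~$ sense east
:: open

~$ push east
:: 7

~$ move east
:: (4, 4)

~$ sense north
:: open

~$ push north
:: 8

~$ move north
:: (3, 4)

~$ sense north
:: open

~$ push north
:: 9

~$ move north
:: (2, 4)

~$ sense east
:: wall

~$ pop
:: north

~$ move south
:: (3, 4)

~$ sense east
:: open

~$ push east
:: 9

~$ move east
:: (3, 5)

~$ sense south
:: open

~$ push south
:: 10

~$ move south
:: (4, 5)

~$ sense south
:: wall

~$ pop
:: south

~$ move north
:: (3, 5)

~$ pop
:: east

~$ move west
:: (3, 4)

~$ pop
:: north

~$ move south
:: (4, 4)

~$ sense south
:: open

~$ push south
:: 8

~$ move south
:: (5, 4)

~$ sense south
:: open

~$ push south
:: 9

~$ move south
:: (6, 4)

~$ sense east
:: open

~$ push east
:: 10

~$ move east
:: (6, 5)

~$ sense south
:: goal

~$ move south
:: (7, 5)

Answer: (7, 5)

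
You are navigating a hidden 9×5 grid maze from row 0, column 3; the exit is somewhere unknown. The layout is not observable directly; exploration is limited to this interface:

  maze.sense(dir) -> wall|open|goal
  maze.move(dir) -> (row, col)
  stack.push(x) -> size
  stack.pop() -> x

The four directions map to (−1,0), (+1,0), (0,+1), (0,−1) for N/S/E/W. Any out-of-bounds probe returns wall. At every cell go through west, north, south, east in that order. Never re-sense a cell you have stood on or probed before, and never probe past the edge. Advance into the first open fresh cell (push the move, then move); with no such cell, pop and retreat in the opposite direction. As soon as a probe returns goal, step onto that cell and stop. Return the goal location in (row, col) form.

Now I run sense passing dir: west, giving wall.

Next I call sense passing dir: south, and get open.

Calling push passing x: south, — result: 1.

Calling move passing dir: south, yielding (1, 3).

I invoke sense passing dir: west, and get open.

Then push passing x: west, : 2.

Now I run move passing dir: west, and see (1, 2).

I invoke sense passing dir: west, and get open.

I call push passing x: west, : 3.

Using move passing dir: west, → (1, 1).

Using sense passing dir: west, giving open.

Then push passing x: west, — result: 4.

Now I run move passing dir: west, which returns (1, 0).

Calling sense passing dir: north, and see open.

I run push passing x: north, → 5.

I call move passing dir: north, — result: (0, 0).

Calling sense passing dir: east, and observe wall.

Calling pop, and get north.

I invoke move passing dir: south, — result: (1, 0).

I try sense passing dir: south, and observe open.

Calling push passing x: south, which returns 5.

Calling move passing dir: south, giving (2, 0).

Now I run sense passing dir: south, giving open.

I run push passing x: south, giving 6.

Using move passing dir: south, and see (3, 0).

Invoking sense passing dir: south, and get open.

Now I run push passing x: south, giving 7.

I try move passing dir: south, → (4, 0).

I use sense passing dir: south, — result: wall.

I invoke sense passing dir: east, : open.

Invoking push passing x: east, and get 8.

Then move passing dir: east, : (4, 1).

Next I call sense passing dir: north, → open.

Using push passing x: north, → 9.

Invoking move passing dir: north, and observe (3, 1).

Using sense passing dir: north, yielding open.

Using push passing x: north, which returns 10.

Invoking move passing dir: north, — result: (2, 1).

Invoking sense passing dir: east, yielding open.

I invoke push passing x: east, — result: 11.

Invoking move passing dir: east, yielding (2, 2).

Next I call sense passing dir: south, giving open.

Invoking push passing x: south, and see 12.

I try move passing dir: south, and get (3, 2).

Then sense passing dir: south, giving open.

Using push passing x: south, yielding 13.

Calling move passing dir: south, giving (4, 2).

I use sense passing dir: south, giving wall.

I invoke sense passing dir: east, and see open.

I run push passing x: east, giving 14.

Next I call move passing dir: east, which returns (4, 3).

I use sense passing dir: north, giving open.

I try push passing x: north, giving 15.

I try move passing dir: north, giving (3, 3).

I invoke sense passing dir: north, and get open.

Next I call push passing x: north, — result: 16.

Now I run move passing dir: north, and see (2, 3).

Then sense passing dir: east, and see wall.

Using pop, and get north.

I call move passing dir: south, — result: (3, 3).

Next I call sense passing dir: east, and get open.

Next I call push passing x: east, and observe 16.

Calling move passing dir: east, → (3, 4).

Next I call sense passing dir: south, : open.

Calling push passing x: south, giving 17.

I use move passing dir: south, and observe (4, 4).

I try sense passing dir: south, which returns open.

I invoke push passing x: south, → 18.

Calling move passing dir: south, : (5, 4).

Next I call sense passing dir: west, : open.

Invoking push passing x: west, yielding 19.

Now I run move passing dir: west, which returns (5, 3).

Then sense passing dir: south, which returns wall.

Calling pop, — result: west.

Next I call move passing dir: east, and see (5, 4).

Invoking sense passing dir: south, and see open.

Invoking push passing x: south, yielding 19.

Using move passing dir: south, — result: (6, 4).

Then sense passing dir: south, and see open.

I run push passing x: south, : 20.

I use move passing dir: south, giving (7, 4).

Now I run sense passing dir: west, yielding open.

I call push passing x: west, and observe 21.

I try move passing dir: west, and see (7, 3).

Now I run sense passing dir: west, yielding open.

Using push passing x: west, giving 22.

Using move passing dir: west, → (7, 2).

Next I call sense passing dir: west, which returns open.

Then push passing x: west, yielding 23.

I run move passing dir: west, : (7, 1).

I use sense passing dir: west, and get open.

I invoke push passing x: west, giving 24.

I call move passing dir: west, : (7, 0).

Then sense passing dir: north, which returns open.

I try push passing x: north, which returns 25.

Then move passing dir: north, which returns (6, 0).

Now I run sense passing dir: east, : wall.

Next I call pop, yielding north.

I call move passing dir: south, which returns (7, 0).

I call sense passing dir: south, giving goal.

I use move passing dir: south, giving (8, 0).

Answer: (8, 0)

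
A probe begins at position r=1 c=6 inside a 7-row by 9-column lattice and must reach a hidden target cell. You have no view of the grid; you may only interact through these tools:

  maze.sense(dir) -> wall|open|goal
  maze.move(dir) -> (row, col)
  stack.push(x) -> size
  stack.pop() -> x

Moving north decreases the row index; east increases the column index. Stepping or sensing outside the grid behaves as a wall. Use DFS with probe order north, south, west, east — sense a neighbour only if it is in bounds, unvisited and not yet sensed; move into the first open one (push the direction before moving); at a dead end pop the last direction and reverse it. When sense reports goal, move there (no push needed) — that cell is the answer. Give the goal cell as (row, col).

$ maze.sense north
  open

$ stack.push north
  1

$ maze.move north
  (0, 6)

$ maze.sense west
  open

$ stack.push west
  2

$ maze.move west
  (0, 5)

$ maze.sense south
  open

$ stack.push south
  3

$ maze.move south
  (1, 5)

$ maze.sense south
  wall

$ maze.sense west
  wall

$ stack.pop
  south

$ maze.move north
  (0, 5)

$ maze.sense west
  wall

$ stack.pop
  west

$ maze.move east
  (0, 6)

$ maze.sense east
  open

$ stack.push east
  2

$ maze.move east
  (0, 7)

$ maze.sense south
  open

$ stack.push south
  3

$ maze.move south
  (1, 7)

$ maze.sense south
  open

$ stack.push south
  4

$ maze.move south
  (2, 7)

$ maze.sense south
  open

$ stack.push south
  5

$ maze.move south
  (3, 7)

$ maze.sense south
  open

$ stack.push south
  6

$ maze.move south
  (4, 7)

$ maze.sense south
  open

$ stack.push south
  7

$ maze.move south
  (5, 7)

$ maze.sense south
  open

$ stack.push south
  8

$ maze.move south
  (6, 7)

$ maze.sense west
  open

$ stack.push west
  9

$ maze.move west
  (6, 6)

$ maze.sense north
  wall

$ maze.sense west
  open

$ stack.push west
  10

$ maze.move west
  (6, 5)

$ maze.sense north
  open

$ stack.push north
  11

$ maze.move north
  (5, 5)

$ maze.sense north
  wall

$ maze.sense west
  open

$ stack.push west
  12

$ maze.move west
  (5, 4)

$ maze.sense north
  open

$ stack.push north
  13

$ maze.move north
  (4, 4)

$ maze.sense north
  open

$ stack.push north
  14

$ maze.move north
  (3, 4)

$ maze.sense north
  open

$ stack.push north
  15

$ maze.move north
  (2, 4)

$ maze.sense west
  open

$ stack.push west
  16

$ maze.move west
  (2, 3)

$ maze.sense north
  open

$ stack.push north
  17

$ maze.move north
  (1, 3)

$ maze.sense north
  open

$ stack.push north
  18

$ maze.move north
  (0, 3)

$ maze.sense west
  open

$ stack.push west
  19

$ maze.move west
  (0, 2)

$ maze.sense south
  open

$ stack.push south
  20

$ maze.move south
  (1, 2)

$ maze.sense south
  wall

$ maze.sense west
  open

$ stack.push west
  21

$ maze.move west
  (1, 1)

$ maze.sense north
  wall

$ maze.sense south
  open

$ stack.push south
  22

$ maze.move south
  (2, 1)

$ maze.sense south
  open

$ stack.push south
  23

$ maze.move south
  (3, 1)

$ maze.sense south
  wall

$ maze.sense west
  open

$ stack.push west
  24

$ maze.move west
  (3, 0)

$ maze.sense north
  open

$ stack.push north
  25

$ maze.move north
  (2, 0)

$ maze.sense north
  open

$ stack.push north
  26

$ maze.move north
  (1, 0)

$ maze.sense north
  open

$ stack.push north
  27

$ maze.move north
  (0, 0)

$ stack.pop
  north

$ maze.move south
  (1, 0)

$ stack.pop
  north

$ maze.move south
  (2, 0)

$ stack.pop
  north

$ maze.move south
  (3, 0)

$ maze.sense south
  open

$ stack.push south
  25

$ maze.move south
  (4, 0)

$ maze.sense south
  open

$ stack.push south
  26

$ maze.move south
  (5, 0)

$ maze.sense south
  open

$ stack.push south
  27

$ maze.move south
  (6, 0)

$ maze.sense east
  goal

$ maze.move east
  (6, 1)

Answer: (6, 1)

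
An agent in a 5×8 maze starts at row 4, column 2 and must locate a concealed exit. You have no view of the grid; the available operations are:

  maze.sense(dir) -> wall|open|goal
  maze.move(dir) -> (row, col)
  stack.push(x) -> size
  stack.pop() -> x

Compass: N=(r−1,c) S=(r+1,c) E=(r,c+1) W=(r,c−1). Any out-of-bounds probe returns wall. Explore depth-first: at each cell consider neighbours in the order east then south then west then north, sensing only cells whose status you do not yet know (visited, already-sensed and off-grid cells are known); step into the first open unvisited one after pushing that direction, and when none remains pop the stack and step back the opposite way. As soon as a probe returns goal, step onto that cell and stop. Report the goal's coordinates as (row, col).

I use sense passing dir='east', and get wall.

Invoking sense passing dir='west', giving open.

Next I call push passing x='west', — result: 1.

I use move passing dir='west', and observe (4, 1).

I try sense passing dir='west', and observe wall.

I run sense passing dir='north', and observe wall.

Then pop, giving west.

I use move passing dir='east', — result: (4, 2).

I run sense passing dir='north', which returns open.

I use push passing x='north', and observe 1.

Invoking move passing dir='north', : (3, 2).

Invoking sense passing dir='east', giving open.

Now I run push passing x='east', and see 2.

I run move passing dir='east', and observe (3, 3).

Then sense passing dir='east', → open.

Next I call push passing x='east', which returns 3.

Then move passing dir='east', and observe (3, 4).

Now I run sense passing dir='east', which returns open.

Calling push passing x='east', → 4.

Next I call move passing dir='east', : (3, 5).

I call sense passing dir='east', and see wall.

I run sense passing dir='south', giving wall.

Using sense passing dir='north', which returns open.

I try push passing x='north', and get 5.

Then move passing dir='north', : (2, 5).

I call sense passing dir='east', and get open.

I use push passing x='east', and see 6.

Invoking move passing dir='east', yielding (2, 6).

Now I run sense passing dir='east', : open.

I try push passing x='east', : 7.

I call move passing dir='east', : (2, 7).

Invoking sense passing dir='south', which returns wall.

Invoking sense passing dir='north', and see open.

I call push passing x='north', and observe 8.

I invoke move passing dir='north', which returns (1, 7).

Then sense passing dir='west', yielding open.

Calling push passing x='west', yielding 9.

I use move passing dir='west', giving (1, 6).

Invoking sense passing dir='west', yielding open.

Calling push passing x='west', and see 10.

I use move passing dir='west', — result: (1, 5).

I use sense passing dir='west', and get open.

Calling push passing x='west', — result: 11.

Next I call move passing dir='west', yielding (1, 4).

I try sense passing dir='south', and get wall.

Next I call sense passing dir='west', and see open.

Using push passing x='west', yielding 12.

Next I call move passing dir='west', : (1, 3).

Then sense passing dir='south', : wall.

Using sense passing dir='west', and get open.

Invoking push passing x='west', : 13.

I invoke move passing dir='west', and observe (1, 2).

I run sense passing dir='south', yielding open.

Then push passing x='south', — result: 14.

Invoking move passing dir='south', and observe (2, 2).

I try sense passing dir='west', — result: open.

I use push passing x='west', — result: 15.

Invoking move passing dir='west', — result: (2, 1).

I call sense passing dir='west', and get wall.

Then sense passing dir='north', which returns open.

Next I call push passing x='north', → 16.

I run move passing dir='north', — result: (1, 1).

Now I run sense passing dir='west', giving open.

Now I run push passing x='west', and see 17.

Invoking move passing dir='west', : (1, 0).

Now I run sense passing dir='north', and see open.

I call push passing x='north', — result: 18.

I try move passing dir='north', and observe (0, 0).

Calling sense passing dir='east', and get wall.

Next I call pop(), and observe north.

I use move passing dir='south', yielding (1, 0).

Now I run pop, — result: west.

Calling move passing dir='east', and get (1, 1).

Using pop, and observe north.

Using move passing dir='south', yielding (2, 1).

Invoking pop, — result: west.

I try move passing dir='east', yielding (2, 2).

Next I call pop, yielding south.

Next I call move passing dir='north', yielding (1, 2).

Invoking sense passing dir='north', giving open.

Now I run push passing x='north', : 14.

Next I call move passing dir='north', which returns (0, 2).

I use sense passing dir='east', — result: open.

I use push passing x='east', and see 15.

I use move passing dir='east', giving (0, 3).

Then sense passing dir='east', and observe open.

I call push passing x='east', giving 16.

I invoke move passing dir='east', : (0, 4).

Calling sense passing dir='east', and observe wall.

I run pop, which returns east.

I invoke move passing dir='west', : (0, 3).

I use pop(), → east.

Now I run move passing dir='west', — result: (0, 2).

I use pop(), giving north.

I try move passing dir='south', yielding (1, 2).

Invoking pop(), and observe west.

Next I call move passing dir='east', → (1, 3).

I call pop, which returns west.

Invoking move passing dir='east', : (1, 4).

I try pop(), and see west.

Now I run move passing dir='east', and see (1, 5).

Then pop, yielding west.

I run move passing dir='east', yielding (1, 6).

I invoke sense passing dir='north', → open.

Invoking push passing x='north', — result: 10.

I invoke move passing dir='north', : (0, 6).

I run sense passing dir='east', and get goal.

Then move passing dir='east', giving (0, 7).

Answer: (0, 7)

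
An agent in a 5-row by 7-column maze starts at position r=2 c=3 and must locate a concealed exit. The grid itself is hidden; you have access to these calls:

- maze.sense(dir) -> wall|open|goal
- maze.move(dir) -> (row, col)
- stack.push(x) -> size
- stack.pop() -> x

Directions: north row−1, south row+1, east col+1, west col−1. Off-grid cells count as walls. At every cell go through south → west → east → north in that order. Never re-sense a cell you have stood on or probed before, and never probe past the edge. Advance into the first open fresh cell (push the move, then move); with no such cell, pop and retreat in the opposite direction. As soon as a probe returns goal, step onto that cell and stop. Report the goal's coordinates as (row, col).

·→ maze.sense(dir: south)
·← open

·→ stack.push(x: south)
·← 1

·→ maze.move(dir: south)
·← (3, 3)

·→ maze.sense(dir: south)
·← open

·→ stack.push(x: south)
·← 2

·→ maze.move(dir: south)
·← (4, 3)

·→ maze.sense(dir: west)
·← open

·→ stack.push(x: west)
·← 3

·→ maze.move(dir: west)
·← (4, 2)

·→ maze.sense(dir: west)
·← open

·→ stack.push(x: west)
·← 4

·→ maze.move(dir: west)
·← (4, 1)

·→ maze.sense(dir: west)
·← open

·→ stack.push(x: west)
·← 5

·→ maze.move(dir: west)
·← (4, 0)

·→ maze.sense(dir: north)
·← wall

·→ stack.pop()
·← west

·→ maze.move(dir: east)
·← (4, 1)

·→ maze.sense(dir: north)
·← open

·→ stack.push(x: north)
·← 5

·→ maze.move(dir: north)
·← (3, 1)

·→ maze.sense(dir: east)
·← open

·→ stack.push(x: east)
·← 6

·→ maze.move(dir: east)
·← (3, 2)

·→ maze.sense(dir: north)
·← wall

·→ stack.pop()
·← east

·→ maze.move(dir: west)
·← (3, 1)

·→ maze.sense(dir: north)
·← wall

·→ stack.pop()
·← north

·→ maze.move(dir: south)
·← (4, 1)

·→ stack.pop()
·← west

·→ maze.move(dir: east)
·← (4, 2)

·→ stack.pop()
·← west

·→ maze.move(dir: east)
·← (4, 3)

·→ maze.sense(dir: east)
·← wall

·→ stack.pop()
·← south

·→ maze.move(dir: north)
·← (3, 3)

·→ maze.sense(dir: east)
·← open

·→ stack.push(x: east)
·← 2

·→ maze.move(dir: east)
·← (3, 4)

·→ maze.sense(dir: east)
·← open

·→ stack.push(x: east)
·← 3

·→ maze.move(dir: east)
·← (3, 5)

·→ maze.sense(dir: south)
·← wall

·→ maze.sense(dir: east)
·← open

·→ stack.push(x: east)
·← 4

·→ maze.move(dir: east)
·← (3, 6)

·→ maze.sense(dir: south)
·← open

·→ stack.push(x: south)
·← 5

·→ maze.move(dir: south)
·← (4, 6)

·→ stack.pop()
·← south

·→ maze.move(dir: north)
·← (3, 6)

·→ maze.sense(dir: north)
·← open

·→ stack.push(x: north)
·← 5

·→ maze.move(dir: north)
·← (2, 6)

·→ maze.sense(dir: west)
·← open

·→ stack.push(x: west)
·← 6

·→ maze.move(dir: west)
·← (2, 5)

·→ maze.sense(dir: west)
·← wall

·→ maze.sense(dir: north)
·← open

·→ stack.push(x: north)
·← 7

·→ maze.move(dir: north)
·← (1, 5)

·→ maze.sense(dir: west)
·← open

·→ stack.push(x: west)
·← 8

·→ maze.move(dir: west)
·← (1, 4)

·→ maze.sense(dir: west)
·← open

·→ stack.push(x: west)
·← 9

·→ maze.move(dir: west)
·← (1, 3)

·→ maze.sense(dir: west)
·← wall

·→ maze.sense(dir: north)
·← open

·→ stack.push(x: north)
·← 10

·→ maze.move(dir: north)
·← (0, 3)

·→ maze.sense(dir: west)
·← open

·→ stack.push(x: west)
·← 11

·→ maze.move(dir: west)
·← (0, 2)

·→ maze.sense(dir: west)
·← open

·→ stack.push(x: west)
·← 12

·→ maze.move(dir: west)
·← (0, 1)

·→ maze.sense(dir: south)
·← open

·→ stack.push(x: south)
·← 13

·→ maze.move(dir: south)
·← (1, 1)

·→ maze.sense(dir: west)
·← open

·→ stack.push(x: west)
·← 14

·→ maze.move(dir: west)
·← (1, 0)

·→ maze.sense(dir: south)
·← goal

·→ maze.move(dir: south)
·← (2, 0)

Answer: (2, 0)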